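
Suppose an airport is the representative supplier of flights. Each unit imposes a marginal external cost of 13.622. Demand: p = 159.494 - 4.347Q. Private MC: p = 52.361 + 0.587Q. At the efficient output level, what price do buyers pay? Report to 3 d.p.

P = 77.108

Social marginal cost = private MC + MEC = 65.983 + 0.587Q.
Set SMC = demand: 65.983 + 0.587Q = 159.494 - 4.347Q → Q* = 18.9524.
Consumer price on the demand curve at Q*: 159.494 − 4.347×18.9524 = 77.1079.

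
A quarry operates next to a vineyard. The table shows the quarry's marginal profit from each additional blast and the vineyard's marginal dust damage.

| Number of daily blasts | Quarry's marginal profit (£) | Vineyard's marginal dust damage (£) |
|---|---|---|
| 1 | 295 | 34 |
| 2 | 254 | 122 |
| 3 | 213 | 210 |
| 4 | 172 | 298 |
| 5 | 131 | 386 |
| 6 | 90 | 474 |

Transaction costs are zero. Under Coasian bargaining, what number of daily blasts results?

Bargaining reaches the level where marginal profit last exceeds marginal dust damage.
That holds through level 3 (213 ≥ 210) but not at 4 (172 < 298).

3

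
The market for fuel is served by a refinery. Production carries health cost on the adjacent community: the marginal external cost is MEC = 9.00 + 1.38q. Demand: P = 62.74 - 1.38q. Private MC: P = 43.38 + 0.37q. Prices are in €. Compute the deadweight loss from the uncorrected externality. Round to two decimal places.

DWL = €94.07

Market equilibrium (private): 43.38 + 0.37q = 62.74 - 1.38q → q_m = 11.0629.
Social marginal cost = private MC + MEC = 52.38 + 1.75q.
Set SMC = demand: 52.38 + 1.75q = 62.74 - 1.38q → q* = 3.3099.
Between q* and q_m the wedge SMC − demand runs linearly from 0 to MEC(q_m), so the loss is a triangle.
DWL = ½ × 7.7530 × 24.2667 = 94.0699.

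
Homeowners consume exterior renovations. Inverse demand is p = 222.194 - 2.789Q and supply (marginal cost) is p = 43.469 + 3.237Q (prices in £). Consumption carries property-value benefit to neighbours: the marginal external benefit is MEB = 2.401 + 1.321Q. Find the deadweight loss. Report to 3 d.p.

DWL = £183.734

Market equilibrium (private): 43.469 + 3.237Q = 222.194 - 2.789Q → Q_m = 29.6590.
Social marginal benefit = demand + MEB = 224.595 - 1.468Q.
Set SMB = MC: 224.595 - 1.468Q = 43.469 + 3.237Q → Q* = 38.4965.
Height of the DWL triangle at Q_m is SMB(Q_m) − MC(Q_m) = MEB(Q_m) = 41.5805.
DWL = ½ × 8.8375 × 41.5805 = 183.7338.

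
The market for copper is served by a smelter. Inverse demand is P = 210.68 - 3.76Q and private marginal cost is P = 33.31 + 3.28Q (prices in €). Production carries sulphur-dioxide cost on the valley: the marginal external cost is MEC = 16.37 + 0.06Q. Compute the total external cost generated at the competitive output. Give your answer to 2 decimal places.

€431.48

Market equilibrium (private): 33.31 + 3.28Q = 210.68 - 3.76Q → Q_m = 25.1946.
Total external cost = ∫₀^{Q_m} (16.37 + 0.06Q) dQ = 16.37×25.1946 + ½×0.06×25.1946² = 431.4786.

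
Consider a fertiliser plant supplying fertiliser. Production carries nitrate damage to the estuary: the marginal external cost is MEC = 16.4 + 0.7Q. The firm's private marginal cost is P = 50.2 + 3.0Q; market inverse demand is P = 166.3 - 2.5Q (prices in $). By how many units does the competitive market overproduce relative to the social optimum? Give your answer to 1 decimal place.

5.0 units

Market equilibrium (private): 50.2 + 3.0Q = 166.3 - 2.5Q → Q_m = 21.1091.
Social marginal cost = private MC + MEC = 66.6 + 3.7Q.
Set SMC = demand: 66.6 + 3.7Q = 166.3 - 2.5Q → Q* = 16.0806.
Gap = |21.1091 − 16.0806| = 5.0285.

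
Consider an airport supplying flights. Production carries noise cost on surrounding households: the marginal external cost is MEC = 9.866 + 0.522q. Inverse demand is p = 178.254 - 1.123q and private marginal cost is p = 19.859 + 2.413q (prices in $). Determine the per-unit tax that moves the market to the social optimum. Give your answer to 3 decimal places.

tax = $28.972 per unit

Social marginal cost = private MC + MEC = 29.725 + 2.935q.
Set SMC = demand: 29.725 + 2.935q = 178.254 - 1.123q → q* = 36.6015.
The Pigouvian tax equals MEC at q*: 9.866 + 0.522×36.6015 = 28.9720.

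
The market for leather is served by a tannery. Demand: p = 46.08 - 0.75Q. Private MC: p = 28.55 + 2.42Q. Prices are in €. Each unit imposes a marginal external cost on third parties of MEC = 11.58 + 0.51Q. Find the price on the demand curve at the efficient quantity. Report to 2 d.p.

Social marginal cost = private MC + MEC = 40.13 + 2.93Q.
Set SMC = demand: 40.13 + 2.93Q = 46.08 - 0.75Q → Q* = 1.6168.
Consumer price on the demand curve at Q*: 46.08 − 0.75×1.6168 = 44.8674.

P = €44.87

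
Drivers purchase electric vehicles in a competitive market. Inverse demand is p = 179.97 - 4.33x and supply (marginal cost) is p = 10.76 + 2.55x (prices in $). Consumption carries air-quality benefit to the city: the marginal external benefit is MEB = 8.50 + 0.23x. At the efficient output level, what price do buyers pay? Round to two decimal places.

Social marginal benefit = demand + MEB = 188.47 - 4.10x.
Set SMB = MC: 188.47 - 4.10x = 10.76 + 2.55x → x* = 26.7233.
Consumer price on the demand curve at x*: 179.97 − 4.33×26.7233 = 64.2581.

P = $64.26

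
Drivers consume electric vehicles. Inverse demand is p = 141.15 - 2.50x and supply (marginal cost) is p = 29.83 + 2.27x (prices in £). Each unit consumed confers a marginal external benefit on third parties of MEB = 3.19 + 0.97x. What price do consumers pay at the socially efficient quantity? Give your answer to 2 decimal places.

P = £65.81

Social marginal benefit = demand + MEB = 144.34 - 1.53x.
Set SMB = MC: 144.34 - 1.53x = 29.83 + 2.27x → x* = 30.1342.
Consumer price on the demand curve at x*: 141.15 − 2.50×30.1342 = 65.8145.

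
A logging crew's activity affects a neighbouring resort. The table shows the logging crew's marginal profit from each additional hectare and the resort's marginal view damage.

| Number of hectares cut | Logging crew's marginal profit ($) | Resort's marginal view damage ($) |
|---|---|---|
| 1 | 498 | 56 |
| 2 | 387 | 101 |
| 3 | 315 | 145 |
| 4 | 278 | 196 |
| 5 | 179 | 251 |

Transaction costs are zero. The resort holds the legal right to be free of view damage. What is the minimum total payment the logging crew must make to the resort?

Efficient level: marginal profit ≥ marginal view damage through level 4, so k* = 4.
With the resort holding the right, the logging crew must at least compensate total damage at k*: 56 + 101 + 145 + 196 = 498.

$498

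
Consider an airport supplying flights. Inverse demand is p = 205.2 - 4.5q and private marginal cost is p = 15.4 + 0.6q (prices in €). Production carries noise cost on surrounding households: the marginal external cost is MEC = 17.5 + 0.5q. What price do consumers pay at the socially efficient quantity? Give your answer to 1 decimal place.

P = €66.7

Social marginal cost = private MC + MEC = 32.9 + 1.1q.
Set SMC = demand: 32.9 + 1.1q = 205.2 - 4.5q → q* = 30.7679.
Consumer price on the demand curve at q*: 205.2 − 4.5×30.7679 = 66.7445.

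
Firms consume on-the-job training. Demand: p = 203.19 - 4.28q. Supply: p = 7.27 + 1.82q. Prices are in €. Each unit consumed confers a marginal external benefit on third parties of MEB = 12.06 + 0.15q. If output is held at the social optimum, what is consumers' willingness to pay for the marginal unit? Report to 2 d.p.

Social marginal benefit = demand + MEB = 215.25 - 4.13q.
Set SMB = MC: 215.25 - 4.13q = 7.27 + 1.82q → q* = 34.9546.
Consumer price on the demand curve at q*: 203.19 − 4.28×34.9546 = 53.5843.

P = €53.58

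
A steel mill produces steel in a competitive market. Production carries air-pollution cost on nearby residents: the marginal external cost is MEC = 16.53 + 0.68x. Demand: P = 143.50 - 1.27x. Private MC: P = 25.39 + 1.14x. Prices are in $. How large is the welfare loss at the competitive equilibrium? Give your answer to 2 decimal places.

DWL = $402.20

Market equilibrium (private): 25.39 + 1.14x = 143.50 - 1.27x → x_m = 49.0083.
Social marginal cost = private MC + MEC = 41.92 + 1.82x.
Set SMC = demand: 41.92 + 1.82x = 143.50 - 1.27x → x* = 32.8738.
Height of the DWL triangle at x_m is SMC(x_m) − demand(x_m) = MEC(x_m) = 49.8556.
DWL = ½ × 16.1345 × 49.8556 = 402.1976.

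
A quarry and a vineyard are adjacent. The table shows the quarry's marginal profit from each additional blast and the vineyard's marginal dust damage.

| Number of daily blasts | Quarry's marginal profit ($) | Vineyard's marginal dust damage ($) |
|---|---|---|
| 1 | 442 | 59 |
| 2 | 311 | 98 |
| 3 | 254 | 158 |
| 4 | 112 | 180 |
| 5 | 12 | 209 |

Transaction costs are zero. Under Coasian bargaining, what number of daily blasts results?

Bargaining reaches the level where marginal profit last exceeds marginal dust damage.
That holds through level 3 (254 ≥ 158) but not at 4 (112 < 180).

3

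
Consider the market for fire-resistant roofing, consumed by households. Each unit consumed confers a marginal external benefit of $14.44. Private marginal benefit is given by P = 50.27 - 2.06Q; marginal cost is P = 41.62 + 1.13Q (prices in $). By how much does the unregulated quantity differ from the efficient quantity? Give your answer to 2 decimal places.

4.53 units

Market equilibrium (private): 41.62 + 1.13Q = 50.27 - 2.06Q → Q_m = 2.7116.
Social marginal benefit = demand + MEB = 64.71 - 2.06Q.
Set SMB = MC: 64.71 - 2.06Q = 41.62 + 1.13Q → Q* = 7.2382.
Gap = |2.7116 − 7.2382| = 4.5266.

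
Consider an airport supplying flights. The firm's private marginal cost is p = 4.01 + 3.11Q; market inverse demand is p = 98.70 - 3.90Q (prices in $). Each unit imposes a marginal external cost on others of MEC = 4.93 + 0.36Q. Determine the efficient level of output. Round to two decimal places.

Q* = 12.18

Social marginal cost = private MC + MEC = 8.94 + 3.47Q.
Set SMC = demand: 8.94 + 3.47Q = 98.70 - 3.90Q → Q* = 12.1791.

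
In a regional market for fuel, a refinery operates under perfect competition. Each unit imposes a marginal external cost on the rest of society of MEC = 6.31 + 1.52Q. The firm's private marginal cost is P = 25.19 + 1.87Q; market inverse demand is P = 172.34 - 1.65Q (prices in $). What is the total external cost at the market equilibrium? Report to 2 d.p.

$1591.94

Market equilibrium (private): 25.19 + 1.87Q = 172.34 - 1.65Q → Q_m = 41.8040.
Total external cost = ∫₀^{Q_m} (6.31 + 1.52Q) dQ = 6.31×41.8040 + ½×1.52×41.8040² = 1591.9398.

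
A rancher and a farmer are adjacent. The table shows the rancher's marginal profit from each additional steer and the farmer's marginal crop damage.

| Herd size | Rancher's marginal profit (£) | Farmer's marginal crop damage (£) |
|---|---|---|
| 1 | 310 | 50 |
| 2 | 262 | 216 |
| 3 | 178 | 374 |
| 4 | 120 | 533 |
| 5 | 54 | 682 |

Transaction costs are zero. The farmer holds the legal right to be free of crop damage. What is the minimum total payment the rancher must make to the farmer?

Efficient level: marginal profit ≥ marginal crop damage through level 2, so k* = 2.
With the farmer holding the right, the rancher must at least compensate total damage at k*: 50 + 216 = 266.

£266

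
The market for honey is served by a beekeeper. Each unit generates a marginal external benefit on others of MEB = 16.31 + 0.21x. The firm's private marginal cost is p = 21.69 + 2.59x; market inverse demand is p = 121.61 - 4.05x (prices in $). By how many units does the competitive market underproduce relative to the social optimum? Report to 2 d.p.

Market equilibrium (private): 21.69 + 2.59x = 121.61 - 4.05x → x_m = 15.0482.
Social marginal cost = private MC − MEB = 5.38 + 2.38x.
Set SMC = demand: 5.38 + 2.38x = 121.61 - 4.05x → x* = 18.0762.
Gap = |15.0482 − 18.0762| = 3.0280.

3.03 units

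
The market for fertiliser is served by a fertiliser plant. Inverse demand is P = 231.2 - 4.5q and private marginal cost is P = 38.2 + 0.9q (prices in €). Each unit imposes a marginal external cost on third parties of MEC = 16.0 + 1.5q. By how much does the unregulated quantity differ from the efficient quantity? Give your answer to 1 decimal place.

10.1 units

Market equilibrium (private): 38.2 + 0.9q = 231.2 - 4.5q → q_m = 35.7407.
Social marginal cost = private MC + MEC = 54.2 + 2.4q.
Set SMC = demand: 54.2 + 2.4q = 231.2 - 4.5q → q* = 25.6522.
Gap = |35.7407 − 25.6522| = 10.0885.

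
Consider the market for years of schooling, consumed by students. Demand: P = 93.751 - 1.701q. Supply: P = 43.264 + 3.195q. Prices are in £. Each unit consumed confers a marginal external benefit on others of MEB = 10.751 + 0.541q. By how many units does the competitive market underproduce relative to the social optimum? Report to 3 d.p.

Market equilibrium (private): 43.264 + 3.195q = 93.751 - 1.701q → q_m = 10.3119.
Social marginal benefit = demand + MEB = 104.502 - 1.160q.
Set SMB = MC: 104.502 - 1.160q = 43.264 + 3.195q → q* = 14.0615.
Gap = |10.3119 − 14.0615| = 3.7496.

3.750 units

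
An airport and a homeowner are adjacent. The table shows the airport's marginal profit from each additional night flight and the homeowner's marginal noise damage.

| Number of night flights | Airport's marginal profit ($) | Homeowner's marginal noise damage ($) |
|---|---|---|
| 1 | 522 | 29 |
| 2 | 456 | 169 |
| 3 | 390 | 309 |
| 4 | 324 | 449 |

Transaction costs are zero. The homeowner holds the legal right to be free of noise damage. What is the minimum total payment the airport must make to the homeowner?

Efficient level: marginal profit ≥ marginal noise damage through level 3, so k* = 3.
With the homeowner holding the right, the airport must at least compensate total damage at k*: 29 + 169 + 309 = 507.

$507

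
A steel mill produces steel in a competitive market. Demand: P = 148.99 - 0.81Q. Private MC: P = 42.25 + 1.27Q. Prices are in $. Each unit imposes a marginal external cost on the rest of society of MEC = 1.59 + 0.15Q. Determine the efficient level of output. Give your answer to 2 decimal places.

Q* = 47.15

Social marginal cost = private MC + MEC = 43.84 + 1.42Q.
Set SMC = demand: 43.84 + 1.42Q = 148.99 - 0.81Q → Q* = 47.1525.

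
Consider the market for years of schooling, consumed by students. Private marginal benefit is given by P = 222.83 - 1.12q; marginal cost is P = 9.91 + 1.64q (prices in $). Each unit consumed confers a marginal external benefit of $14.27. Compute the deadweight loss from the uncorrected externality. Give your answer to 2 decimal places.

DWL = $36.89

Market equilibrium (private): 9.91 + 1.64q = 222.83 - 1.12q → q_m = 77.1449.
Social marginal benefit = demand + MEB = 237.10 - 1.12q.
Set SMB = MC: 237.10 - 1.12q = 9.91 + 1.64q → q* = 82.3152.
Height of the DWL triangle at q_m is SMB(q_m) − MC(q_m) = MEB(q_m) = 14.2700.
DWL = ½ × 5.1703 × 14.2700 = 36.8901.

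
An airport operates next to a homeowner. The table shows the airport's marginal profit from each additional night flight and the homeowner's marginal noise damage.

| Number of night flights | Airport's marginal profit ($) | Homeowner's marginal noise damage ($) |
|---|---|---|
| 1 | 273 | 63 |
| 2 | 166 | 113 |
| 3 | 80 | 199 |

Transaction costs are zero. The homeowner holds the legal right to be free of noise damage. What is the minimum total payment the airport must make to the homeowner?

$176

Efficient level: marginal profit ≥ marginal noise damage through level 2, so k* = 2.
With the homeowner holding the right, the airport must at least compensate total damage at k*: 63 + 113 = 176.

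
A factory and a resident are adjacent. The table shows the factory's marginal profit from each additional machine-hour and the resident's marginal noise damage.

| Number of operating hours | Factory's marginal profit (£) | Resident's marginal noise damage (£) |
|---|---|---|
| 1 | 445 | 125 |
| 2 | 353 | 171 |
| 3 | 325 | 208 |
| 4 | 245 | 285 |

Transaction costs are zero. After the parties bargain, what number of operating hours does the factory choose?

Bargaining reaches the level where marginal profit last exceeds marginal noise damage.
That holds through level 3 (325 ≥ 208) but not at 4 (245 < 285).

3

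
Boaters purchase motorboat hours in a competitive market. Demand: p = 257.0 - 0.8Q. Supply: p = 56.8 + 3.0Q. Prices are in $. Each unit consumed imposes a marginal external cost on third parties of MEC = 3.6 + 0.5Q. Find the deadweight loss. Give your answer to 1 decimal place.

Market equilibrium (private): 56.8 + 3.0Q = 257.0 - 0.8Q → Q_m = 52.6842.
Social marginal benefit = demand − MEC = 253.4 - 1.3Q.
Set SMB = MC: 253.4 - 1.3Q = 56.8 + 3.0Q → Q* = 45.7209.
Between Q* and Q_m the wedge MC − SMB runs linearly from 0 to MEC(Q_m), so the loss is a triangle.
DWL = ½ × 6.9633 × 29.9421 = 104.2479.

DWL = $104.2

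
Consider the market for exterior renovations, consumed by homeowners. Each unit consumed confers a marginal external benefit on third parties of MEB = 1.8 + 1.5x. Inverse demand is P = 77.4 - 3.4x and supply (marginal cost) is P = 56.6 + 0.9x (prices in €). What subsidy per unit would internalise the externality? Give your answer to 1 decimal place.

subsidy = €13.9 per unit

Social marginal benefit = demand + MEB = 79.2 - 1.9x.
Set SMB = MC: 79.2 - 1.9x = 56.6 + 0.9x → x* = 8.0714.
The Pigouvian subsidy equals MEB at x*: 1.8 + 1.5×8.0714 = 13.9071.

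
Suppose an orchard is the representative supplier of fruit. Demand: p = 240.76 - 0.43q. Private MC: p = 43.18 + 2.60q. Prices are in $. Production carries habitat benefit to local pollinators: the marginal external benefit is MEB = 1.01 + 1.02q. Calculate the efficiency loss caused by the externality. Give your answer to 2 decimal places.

Market equilibrium (private): 43.18 + 2.60q = 240.76 - 0.43q → q_m = 65.2079.
Social marginal cost = private MC − MEB = 42.17 + 1.58q.
Set SMC = demand: 42.17 + 1.58q = 240.76 - 0.43q → q* = 98.8010.
Between q* and q_m the wedge demand − SMC runs linearly from 0 to MEB(q_m), so the loss is a triangle.
DWL = ½ × 33.5931 × 67.5221 = 1134.1383.

DWL = $1134.14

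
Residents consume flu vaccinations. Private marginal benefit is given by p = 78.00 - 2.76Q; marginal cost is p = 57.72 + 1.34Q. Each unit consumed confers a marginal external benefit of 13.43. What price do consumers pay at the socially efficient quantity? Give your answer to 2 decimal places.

Social marginal benefit = demand + MEB = 91.43 - 2.76Q.
Set SMB = MC: 91.43 - 2.76Q = 57.72 + 1.34Q → Q* = 8.2220.
Consumer price on the demand curve at Q*: 78.00 − 2.76×8.2220 = 55.3073.

P = 55.31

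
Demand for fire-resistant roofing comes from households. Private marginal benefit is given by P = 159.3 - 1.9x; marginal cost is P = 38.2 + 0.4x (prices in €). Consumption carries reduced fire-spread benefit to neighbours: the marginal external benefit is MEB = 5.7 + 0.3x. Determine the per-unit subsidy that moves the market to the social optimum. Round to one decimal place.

subsidy = €24.7 per unit

Social marginal benefit = demand + MEB = 165.0 - 1.6x.
Set SMB = MC: 165.0 - 1.6x = 38.2 + 0.4x → x* = 63.4000.
The Pigouvian subsidy equals MEB at x*: 5.7 + 0.3×63.4000 = 24.7200.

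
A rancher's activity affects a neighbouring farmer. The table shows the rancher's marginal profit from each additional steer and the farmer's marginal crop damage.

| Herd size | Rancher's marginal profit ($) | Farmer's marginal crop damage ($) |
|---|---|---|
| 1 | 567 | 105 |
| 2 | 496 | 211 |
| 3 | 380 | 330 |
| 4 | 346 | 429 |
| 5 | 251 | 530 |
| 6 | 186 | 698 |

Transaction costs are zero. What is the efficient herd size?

Bargaining reaches the level where marginal profit last exceeds marginal crop damage.
That holds through level 3 (380 ≥ 330) but not at 4 (346 < 429).

3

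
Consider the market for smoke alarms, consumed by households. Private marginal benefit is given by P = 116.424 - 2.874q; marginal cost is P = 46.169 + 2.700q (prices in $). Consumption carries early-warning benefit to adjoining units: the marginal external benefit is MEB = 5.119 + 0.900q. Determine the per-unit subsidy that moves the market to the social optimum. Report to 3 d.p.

subsidy = $19.633 per unit

Social marginal benefit = demand + MEB = 121.543 - 1.974q.
Set SMB = MC: 121.543 - 1.974q = 46.169 + 2.700q → q* = 16.1262.
The Pigouvian subsidy equals MEB at q*: 5.119 + 0.900×16.1262 = 19.6326.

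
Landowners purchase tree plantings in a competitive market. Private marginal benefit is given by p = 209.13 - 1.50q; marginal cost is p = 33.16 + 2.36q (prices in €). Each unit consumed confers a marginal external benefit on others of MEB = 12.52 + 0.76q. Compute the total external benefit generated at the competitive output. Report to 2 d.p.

Market equilibrium (private): 33.16 + 2.36q = 209.13 - 1.50q → q_m = 45.5881.
Total external benefit = ∫₀^{q_m} (12.52 + 0.76q) dq = 12.52×45.5881 + ½×0.76×45.5881² = 1360.5075.

€1360.51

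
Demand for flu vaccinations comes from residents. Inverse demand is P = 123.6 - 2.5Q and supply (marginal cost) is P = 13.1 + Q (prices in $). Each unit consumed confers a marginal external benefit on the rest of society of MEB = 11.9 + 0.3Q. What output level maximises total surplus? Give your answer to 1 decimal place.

Social marginal benefit = demand + MEB = 135.5 - 2.2Q.
Set SMB = MC: 135.5 - 2.2Q = 13.1 + Q → Q* = 38.2500.

Q* = 38.3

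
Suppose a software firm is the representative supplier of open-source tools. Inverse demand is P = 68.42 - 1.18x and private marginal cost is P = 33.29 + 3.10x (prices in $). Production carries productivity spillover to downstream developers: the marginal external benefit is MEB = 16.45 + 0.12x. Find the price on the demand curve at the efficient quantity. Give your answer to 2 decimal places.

Social marginal cost = private MC − MEB = 16.84 + 2.98x.
Set SMC = demand: 16.84 + 2.98x = 68.42 - 1.18x → x* = 12.3990.
Consumer price on the demand curve at x*: 68.42 − 1.18×12.3990 = 53.7892.

P = $53.79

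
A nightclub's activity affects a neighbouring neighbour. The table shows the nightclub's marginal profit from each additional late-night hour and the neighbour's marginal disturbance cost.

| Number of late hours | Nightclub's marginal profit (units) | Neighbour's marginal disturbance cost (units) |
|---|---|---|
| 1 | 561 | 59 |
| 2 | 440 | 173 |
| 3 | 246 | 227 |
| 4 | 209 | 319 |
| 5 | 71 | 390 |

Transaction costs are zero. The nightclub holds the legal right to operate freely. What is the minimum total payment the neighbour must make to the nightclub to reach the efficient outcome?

Left alone the nightclub would choose level 5 (marginal profit stays positive).
Efficient level: k* = 3 (marginal profit ≥ marginal disturbance cost through 3).
The neighbour must at least cover the nightclub's forgone profit from cutting 5→3: 209 + 71 = 280.

280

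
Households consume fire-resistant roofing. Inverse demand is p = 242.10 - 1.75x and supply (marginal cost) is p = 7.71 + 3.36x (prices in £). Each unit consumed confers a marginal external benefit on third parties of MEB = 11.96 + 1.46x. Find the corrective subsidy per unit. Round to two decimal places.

Social marginal benefit = demand + MEB = 254.06 - 0.29x.
Set SMB = MC: 254.06 - 0.29x = 7.71 + 3.36x → x* = 67.4932.
The Pigouvian subsidy equals MEB at x*: 11.96 + 1.46×67.4932 = 110.5001.

subsidy = £110.50 per unit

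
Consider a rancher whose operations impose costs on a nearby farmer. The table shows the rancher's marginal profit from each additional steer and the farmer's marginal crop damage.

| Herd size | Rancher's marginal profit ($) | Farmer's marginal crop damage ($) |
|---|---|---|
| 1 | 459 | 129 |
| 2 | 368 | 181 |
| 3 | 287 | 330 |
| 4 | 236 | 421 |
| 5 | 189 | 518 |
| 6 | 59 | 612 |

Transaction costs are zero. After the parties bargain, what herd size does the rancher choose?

Bargaining reaches the level where marginal profit last exceeds marginal crop damage.
That holds through level 2 (368 ≥ 181) but not at 3 (287 < 330).

2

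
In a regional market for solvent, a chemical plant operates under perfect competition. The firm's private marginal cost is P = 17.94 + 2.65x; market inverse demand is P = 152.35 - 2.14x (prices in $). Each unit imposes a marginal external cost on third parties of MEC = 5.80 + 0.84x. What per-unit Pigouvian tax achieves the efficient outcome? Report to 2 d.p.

tax = $24.99 per unit

Social marginal cost = private MC + MEC = 23.74 + 3.49x.
Set SMC = demand: 23.74 + 3.49x = 152.35 - 2.14x → x* = 22.8437.
The Pigouvian tax equals MEC at x*: 5.80 + 0.84×22.8437 = 24.9887.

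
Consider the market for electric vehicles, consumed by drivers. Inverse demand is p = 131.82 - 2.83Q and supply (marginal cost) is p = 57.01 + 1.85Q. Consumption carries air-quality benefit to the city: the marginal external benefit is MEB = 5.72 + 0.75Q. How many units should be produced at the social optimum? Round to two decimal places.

Social marginal benefit = demand + MEB = 137.54 - 2.08Q.
Set SMB = MC: 137.54 - 2.08Q = 57.01 + 1.85Q → Q* = 20.4911.

Q* = 20.49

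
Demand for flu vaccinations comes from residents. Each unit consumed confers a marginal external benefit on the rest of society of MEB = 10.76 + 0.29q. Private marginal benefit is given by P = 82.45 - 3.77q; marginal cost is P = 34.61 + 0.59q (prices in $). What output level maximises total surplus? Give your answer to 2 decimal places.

q* = 14.40

Social marginal benefit = demand + MEB = 93.21 - 3.48q.
Set SMB = MC: 93.21 - 3.48q = 34.61 + 0.59q → q* = 14.3980.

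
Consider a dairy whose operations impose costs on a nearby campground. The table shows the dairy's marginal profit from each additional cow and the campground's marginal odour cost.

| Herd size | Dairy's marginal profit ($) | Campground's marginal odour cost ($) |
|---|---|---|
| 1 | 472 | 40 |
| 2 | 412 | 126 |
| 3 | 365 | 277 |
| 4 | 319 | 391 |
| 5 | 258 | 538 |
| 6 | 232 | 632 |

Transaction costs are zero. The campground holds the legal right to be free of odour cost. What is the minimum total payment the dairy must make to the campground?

$443

Efficient level: marginal profit ≥ marginal odour cost through level 3, so k* = 3.
With the campground holding the right, the dairy must at least compensate total damage at k*: 40 + 126 + 277 = 443.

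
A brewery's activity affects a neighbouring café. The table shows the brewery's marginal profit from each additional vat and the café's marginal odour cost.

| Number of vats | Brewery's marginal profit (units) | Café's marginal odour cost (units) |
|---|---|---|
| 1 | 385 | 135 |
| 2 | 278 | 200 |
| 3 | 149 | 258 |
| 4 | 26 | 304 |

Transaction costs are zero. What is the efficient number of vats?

2

Bargaining reaches the level where marginal profit last exceeds marginal odour cost.
That holds through level 2 (278 ≥ 200) but not at 3 (149 < 258).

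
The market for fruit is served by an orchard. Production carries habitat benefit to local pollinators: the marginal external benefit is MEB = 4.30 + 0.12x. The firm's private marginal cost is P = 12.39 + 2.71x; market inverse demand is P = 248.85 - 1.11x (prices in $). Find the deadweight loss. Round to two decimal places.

DWL = $18.59

Market equilibrium (private): 12.39 + 2.71x = 248.85 - 1.11x → x_m = 61.9005.
Social marginal cost = private MC − MEB = 8.09 + 2.59x.
Set SMC = demand: 8.09 + 2.59x = 248.85 - 1.11x → x* = 65.0703.
Between x* and x_m the wedge demand − SMC runs linearly from 0 to MEB(x_m), so the loss is a triangle.
DWL = ½ × 3.1698 × 11.7281 = 18.5879.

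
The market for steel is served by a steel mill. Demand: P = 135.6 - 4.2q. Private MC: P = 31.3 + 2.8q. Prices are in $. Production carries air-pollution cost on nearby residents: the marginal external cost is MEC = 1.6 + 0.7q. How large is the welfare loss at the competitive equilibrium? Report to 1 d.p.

Market equilibrium (private): 31.3 + 2.8q = 135.6 - 4.2q → q_m = 14.9000.
Social marginal cost = private MC + MEC = 32.9 + 3.5q.
Set SMC = demand: 32.9 + 3.5q = 135.6 - 4.2q → q* = 13.3377.
Between q* and q_m the wedge SMC − demand runs linearly from 0 to MEC(q_m), so the loss is a triangle.
DWL = ½ × 1.5623 × 12.0300 = 9.3972.

DWL = $9.4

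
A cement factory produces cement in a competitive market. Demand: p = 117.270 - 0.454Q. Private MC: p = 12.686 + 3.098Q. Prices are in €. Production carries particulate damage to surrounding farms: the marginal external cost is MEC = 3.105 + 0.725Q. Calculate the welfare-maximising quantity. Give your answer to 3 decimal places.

Social marginal cost = private MC + MEC = 15.791 + 3.823Q.
Set SMC = demand: 15.791 + 3.823Q = 117.270 - 0.454Q → Q* = 23.7267.

Q* = 23.727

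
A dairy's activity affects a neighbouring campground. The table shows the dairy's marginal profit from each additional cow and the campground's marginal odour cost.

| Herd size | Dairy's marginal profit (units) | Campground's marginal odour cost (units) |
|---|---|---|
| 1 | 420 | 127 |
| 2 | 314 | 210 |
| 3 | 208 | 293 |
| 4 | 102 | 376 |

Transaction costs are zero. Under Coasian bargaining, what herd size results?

2

Bargaining reaches the level where marginal profit last exceeds marginal odour cost.
That holds through level 2 (314 ≥ 210) but not at 3 (208 < 293).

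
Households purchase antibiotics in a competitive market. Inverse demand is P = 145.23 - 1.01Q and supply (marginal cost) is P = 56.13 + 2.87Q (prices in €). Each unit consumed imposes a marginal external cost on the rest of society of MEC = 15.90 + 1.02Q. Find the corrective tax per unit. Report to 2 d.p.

Social marginal benefit = demand − MEC = 129.33 - 2.03Q.
Set SMB = MC: 129.33 - 2.03Q = 56.13 + 2.87Q → Q* = 14.9388.
The Pigouvian tax equals MEC at Q*: 15.90 + 1.02×14.9388 = 31.1376.

tax = €31.14 per unit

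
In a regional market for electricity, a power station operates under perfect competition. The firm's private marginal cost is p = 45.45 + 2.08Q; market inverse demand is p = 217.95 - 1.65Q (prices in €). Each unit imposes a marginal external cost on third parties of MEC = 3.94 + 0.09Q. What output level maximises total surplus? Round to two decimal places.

Q* = 44.13

Social marginal cost = private MC + MEC = 49.39 + 2.17Q.
Set SMC = demand: 49.39 + 2.17Q = 217.95 - 1.65Q → Q* = 44.1257.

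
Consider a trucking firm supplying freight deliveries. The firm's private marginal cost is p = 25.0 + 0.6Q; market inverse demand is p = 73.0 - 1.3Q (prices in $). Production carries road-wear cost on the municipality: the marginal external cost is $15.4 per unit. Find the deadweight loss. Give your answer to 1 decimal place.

Market equilibrium (private): 25.0 + 0.6Q = 73.0 - 1.3Q → Q_m = 25.2632.
Social marginal cost = private MC + MEC = 40.4 + 0.6Q.
Set SMC = demand: 40.4 + 0.6Q = 73.0 - 1.3Q → Q* = 17.1579.
Between Q* and Q_m the wedge SMC − demand runs linearly from 0 to MEC(Q_m), so the loss is a triangle.
DWL = ½ × 8.1053 × 15.4000 = 62.4108.

DWL = $62.4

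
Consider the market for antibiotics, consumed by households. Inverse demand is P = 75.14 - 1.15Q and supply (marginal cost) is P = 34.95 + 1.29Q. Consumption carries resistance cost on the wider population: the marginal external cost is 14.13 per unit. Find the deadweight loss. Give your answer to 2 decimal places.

DWL = 40.91

Market equilibrium (private): 34.95 + 1.29Q = 75.14 - 1.15Q → Q_m = 16.4713.
Social marginal benefit = demand − MEC = 61.01 - 1.15Q.
Set SMB = MC: 61.01 - 1.15Q = 34.95 + 1.29Q → Q* = 10.6803.
Between Q* and Q_m the wedge MC − SMB runs linearly from 0 to MEC(Q_m), so the loss is a triangle.
DWL = ½ × 5.7910 × 14.1300 = 40.9134.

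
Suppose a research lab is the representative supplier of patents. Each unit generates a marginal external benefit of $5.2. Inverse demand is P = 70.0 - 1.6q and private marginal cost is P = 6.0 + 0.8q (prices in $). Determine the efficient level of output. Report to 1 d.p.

q* = 28.8

Social marginal cost = private MC − MEB = 0.8 + 0.8q.
Set SMC = demand: 0.8 + 0.8q = 70.0 - 1.6q → q* = 28.8333.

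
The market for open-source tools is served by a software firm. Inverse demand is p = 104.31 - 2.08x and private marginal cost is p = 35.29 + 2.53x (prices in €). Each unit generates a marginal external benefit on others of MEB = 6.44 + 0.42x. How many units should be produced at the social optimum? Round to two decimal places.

Social marginal cost = private MC − MEB = 28.85 + 2.11x.
Set SMC = demand: 28.85 + 2.11x = 104.31 - 2.08x → x* = 18.0095.

x* = 18.01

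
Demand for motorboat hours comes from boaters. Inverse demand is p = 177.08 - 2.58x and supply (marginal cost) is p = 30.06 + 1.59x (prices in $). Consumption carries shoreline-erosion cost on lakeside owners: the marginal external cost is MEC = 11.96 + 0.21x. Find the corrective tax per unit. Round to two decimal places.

tax = $18.44 per unit

Social marginal benefit = demand − MEC = 165.12 - 2.79x.
Set SMB = MC: 165.12 - 2.79x = 30.06 + 1.59x → x* = 30.8356.
The Pigouvian tax equals MEC at x*: 11.96 + 0.21×30.8356 = 18.4355.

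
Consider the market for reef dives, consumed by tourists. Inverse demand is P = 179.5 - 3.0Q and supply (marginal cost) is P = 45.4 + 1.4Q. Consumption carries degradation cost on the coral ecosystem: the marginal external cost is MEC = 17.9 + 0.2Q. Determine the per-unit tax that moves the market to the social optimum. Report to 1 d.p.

tax = 23.0 per unit

Social marginal benefit = demand − MEC = 161.6 - 3.2Q.
Set SMB = MC: 161.6 - 3.2Q = 45.4 + 1.4Q → Q* = 25.2609.
The Pigouvian tax equals MEC at Q*: 17.9 + 0.2×25.2609 = 22.9522.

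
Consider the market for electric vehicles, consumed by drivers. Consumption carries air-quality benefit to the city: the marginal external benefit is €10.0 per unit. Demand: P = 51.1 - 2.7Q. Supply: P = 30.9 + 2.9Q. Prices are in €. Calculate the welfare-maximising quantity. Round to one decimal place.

Social marginal benefit = demand + MEB = 61.1 - 2.7Q.
Set SMB = MC: 61.1 - 2.7Q = 30.9 + 2.9Q → Q* = 5.3929.

Q* = 5.4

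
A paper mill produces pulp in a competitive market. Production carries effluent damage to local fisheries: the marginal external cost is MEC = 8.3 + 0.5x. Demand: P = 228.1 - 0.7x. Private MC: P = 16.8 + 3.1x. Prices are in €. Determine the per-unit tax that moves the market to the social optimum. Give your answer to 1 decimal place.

Social marginal cost = private MC + MEC = 25.1 + 3.6x.
Set SMC = demand: 25.1 + 3.6x = 228.1 - 0.7x → x* = 47.2093.
The Pigouvian tax equals MEC at x*: 8.3 + 0.5×47.2093 = 31.9047.

tax = €31.9 per unit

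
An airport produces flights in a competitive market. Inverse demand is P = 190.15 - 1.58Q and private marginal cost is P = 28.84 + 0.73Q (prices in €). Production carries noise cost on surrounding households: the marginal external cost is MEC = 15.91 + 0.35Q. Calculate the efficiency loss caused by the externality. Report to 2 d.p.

DWL = €306.05

Market equilibrium (private): 28.84 + 0.73Q = 190.15 - 1.58Q → Q_m = 69.8312.
Social marginal cost = private MC + MEC = 44.75 + 1.08Q.
Set SMC = demand: 44.75 + 1.08Q = 190.15 - 1.58Q → Q* = 54.6617.
The loss is the area between SMC and demand from Q* to Q_m; with linear curves that's a triangle of height MEC(Q_m).
DWL = ½ × 15.1695 × 40.3509 = 306.0515.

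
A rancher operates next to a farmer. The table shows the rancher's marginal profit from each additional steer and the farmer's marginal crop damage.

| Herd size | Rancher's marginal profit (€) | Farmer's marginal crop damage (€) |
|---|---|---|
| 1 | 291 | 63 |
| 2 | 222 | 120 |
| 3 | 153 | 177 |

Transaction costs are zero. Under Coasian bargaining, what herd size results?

2

Bargaining reaches the level where marginal profit last exceeds marginal crop damage.
That holds through level 2 (222 ≥ 120) but not at 3 (153 < 177).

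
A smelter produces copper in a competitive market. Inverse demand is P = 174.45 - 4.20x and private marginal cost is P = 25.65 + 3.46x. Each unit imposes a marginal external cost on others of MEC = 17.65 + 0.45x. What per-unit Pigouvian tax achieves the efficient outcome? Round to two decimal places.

tax = 24.93 per unit

Social marginal cost = private MC + MEC = 43.30 + 3.91x.
Set SMC = demand: 43.30 + 3.91x = 174.45 - 4.20x → x* = 16.1714.
The Pigouvian tax equals MEC at x*: 17.65 + 0.45×16.1714 = 24.9271.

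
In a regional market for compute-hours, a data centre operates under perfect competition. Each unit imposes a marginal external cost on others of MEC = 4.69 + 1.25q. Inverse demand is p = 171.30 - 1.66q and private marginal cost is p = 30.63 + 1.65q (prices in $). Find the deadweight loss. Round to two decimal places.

Market equilibrium (private): 30.63 + 1.65q = 171.30 - 1.66q → q_m = 42.4985.
Social marginal cost = private MC + MEC = 35.32 + 2.90q.
Set SMC = demand: 35.32 + 2.90q = 171.30 - 1.66q → q* = 29.8202.
Between q* and q_m the wedge SMC − demand runs linearly from 0 to MEC(q_m), so the loss is a triangle.
DWL = ½ × 12.6783 × 57.8131 = 366.4859.

DWL = $366.49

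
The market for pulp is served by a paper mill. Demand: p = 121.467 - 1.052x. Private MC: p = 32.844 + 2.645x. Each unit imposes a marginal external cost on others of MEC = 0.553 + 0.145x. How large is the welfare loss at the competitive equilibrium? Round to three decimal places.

Market equilibrium (private): 32.844 + 2.645x = 121.467 - 1.052x → x_m = 23.9716.
Social marginal cost = private MC + MEC = 33.397 + 2.790x.
Set SMC = demand: 33.397 + 2.790x = 121.467 - 1.052x → x* = 22.9230.
Height of the DWL triangle at x_m is SMC(x_m) − demand(x_m) = MEC(x_m) = 4.0289.
DWL = ½ × 1.0486 × 4.0289 = 2.1124.

DWL = 2.112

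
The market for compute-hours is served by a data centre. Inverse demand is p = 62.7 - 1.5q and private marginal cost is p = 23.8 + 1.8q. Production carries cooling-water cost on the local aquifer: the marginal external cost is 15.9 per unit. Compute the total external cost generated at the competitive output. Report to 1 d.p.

187.4

Market equilibrium (private): 23.8 + 1.8q = 62.7 - 1.5q → q_m = 11.7879.
Total external cost = MEC × q_m = 15.9 × 11.7879 = 187.4276.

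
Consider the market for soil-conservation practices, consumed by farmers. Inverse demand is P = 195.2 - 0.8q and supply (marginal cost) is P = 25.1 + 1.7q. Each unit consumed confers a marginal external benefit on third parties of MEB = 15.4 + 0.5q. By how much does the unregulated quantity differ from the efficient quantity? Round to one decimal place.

Market equilibrium (private): 25.1 + 1.7q = 195.2 - 0.8q → q_m = 68.0400.
Social marginal benefit = demand + MEB = 210.6 - 0.3q.
Set SMB = MC: 210.6 - 0.3q = 25.1 + 1.7q → q* = 92.7500.
Gap = |68.0400 − 92.7500| = 24.7100.

24.7 units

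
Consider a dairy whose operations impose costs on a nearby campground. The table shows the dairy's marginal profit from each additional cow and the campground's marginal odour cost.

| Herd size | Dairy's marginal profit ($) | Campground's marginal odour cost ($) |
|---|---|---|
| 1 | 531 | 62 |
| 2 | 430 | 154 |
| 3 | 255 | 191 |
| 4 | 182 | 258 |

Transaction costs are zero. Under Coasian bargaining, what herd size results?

Bargaining reaches the level where marginal profit last exceeds marginal odour cost.
That holds through level 3 (255 ≥ 191) but not at 4 (182 < 258).

3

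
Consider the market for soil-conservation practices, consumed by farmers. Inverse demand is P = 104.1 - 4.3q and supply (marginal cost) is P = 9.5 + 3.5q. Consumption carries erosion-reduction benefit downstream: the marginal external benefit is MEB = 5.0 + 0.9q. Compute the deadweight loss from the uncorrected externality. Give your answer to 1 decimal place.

DWL = 18.4

Market equilibrium (private): 9.5 + 3.5q = 104.1 - 4.3q → q_m = 12.1282.
Social marginal benefit = demand + MEB = 109.1 - 3.4q.
Set SMB = MC: 109.1 - 3.4q = 9.5 + 3.5q → q* = 14.4348.
The loss is the area between SMB and MC from q* to q_m; with linear curves that's a triangle of height MEB(q_m).
DWL = ½ × 2.3066 × 15.9154 = 18.3552.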